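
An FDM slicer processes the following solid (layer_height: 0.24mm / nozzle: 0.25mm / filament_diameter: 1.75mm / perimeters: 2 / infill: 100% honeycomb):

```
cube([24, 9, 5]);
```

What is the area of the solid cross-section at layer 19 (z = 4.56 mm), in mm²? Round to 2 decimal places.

216.00 mm²

At z = 4.56 mm: the 24×9 cube contributes its full rectangle (area 216.00 mm²). Overall, the cross-section is a single solid region. Net area = 216.00 mm².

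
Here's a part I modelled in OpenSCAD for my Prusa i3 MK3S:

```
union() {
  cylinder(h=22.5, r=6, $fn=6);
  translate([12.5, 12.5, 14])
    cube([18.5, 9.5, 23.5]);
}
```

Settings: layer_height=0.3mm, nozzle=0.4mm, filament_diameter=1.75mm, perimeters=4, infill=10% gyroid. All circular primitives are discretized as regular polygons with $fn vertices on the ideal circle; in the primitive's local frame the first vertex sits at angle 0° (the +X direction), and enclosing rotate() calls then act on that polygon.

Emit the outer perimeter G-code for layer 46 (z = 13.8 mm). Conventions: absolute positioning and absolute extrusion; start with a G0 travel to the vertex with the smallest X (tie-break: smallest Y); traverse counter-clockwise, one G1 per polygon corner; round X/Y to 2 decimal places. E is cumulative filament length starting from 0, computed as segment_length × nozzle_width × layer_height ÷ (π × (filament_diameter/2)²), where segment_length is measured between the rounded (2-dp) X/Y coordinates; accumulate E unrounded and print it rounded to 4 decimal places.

At z = 13.8 mm: the cylinder: section is a regular 6-gon, circumradius r=6; the cube at (12.5, 12.5) does not reach this height (z outside [14, 37.5]); Taking the union: only the r=6 cylinder is present, so the union is just that shape — 1 connected region. The outline is a single polygon with 6 vertices. Extrusion per mm of travel: 0.4 × 0.3 / (π × 0.875²) = 0.049890. Accumulating E over each segment gives final E = 1.7967.

G0 X-6.00 Y0.00 Z13.80
G1 X-3.00 Y-5.20 E0.2995
G1 X3.00 Y-5.20 E0.5988
G1 X6.00 Y0.00 E0.8984
G1 X3.00 Y5.20 E1.1979
G1 X-3.00 Y5.20 E1.4972
G1 X-6.00 Y0.00 E1.7967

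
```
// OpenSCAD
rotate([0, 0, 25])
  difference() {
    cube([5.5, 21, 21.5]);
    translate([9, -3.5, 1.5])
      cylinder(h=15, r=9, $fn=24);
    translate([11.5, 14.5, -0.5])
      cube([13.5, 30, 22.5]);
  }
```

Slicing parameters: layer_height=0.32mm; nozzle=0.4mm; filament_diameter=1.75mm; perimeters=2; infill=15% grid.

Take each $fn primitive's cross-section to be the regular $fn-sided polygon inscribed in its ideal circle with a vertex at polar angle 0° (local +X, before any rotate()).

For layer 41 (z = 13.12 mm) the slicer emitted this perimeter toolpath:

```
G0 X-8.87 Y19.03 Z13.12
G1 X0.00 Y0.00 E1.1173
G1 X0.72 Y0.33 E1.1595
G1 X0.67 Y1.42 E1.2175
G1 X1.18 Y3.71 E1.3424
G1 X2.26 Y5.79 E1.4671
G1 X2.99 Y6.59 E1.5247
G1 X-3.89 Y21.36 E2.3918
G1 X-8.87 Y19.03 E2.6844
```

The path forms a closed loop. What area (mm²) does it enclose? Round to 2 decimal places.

101.29 mm²

Apply the shoelace formula to the sequence of (X, Y) vertices; enclosed area = 101.29 mm².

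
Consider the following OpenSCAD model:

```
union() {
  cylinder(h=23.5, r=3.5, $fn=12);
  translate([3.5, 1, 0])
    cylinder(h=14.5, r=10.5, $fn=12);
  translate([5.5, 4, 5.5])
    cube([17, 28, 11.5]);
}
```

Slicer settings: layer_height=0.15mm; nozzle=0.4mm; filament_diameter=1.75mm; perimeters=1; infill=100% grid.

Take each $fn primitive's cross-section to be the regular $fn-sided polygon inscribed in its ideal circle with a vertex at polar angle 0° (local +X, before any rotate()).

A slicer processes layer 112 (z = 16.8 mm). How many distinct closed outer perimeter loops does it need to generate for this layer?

At z = 16.8 mm: the r=3.5 cylinder gives a regular 12-gon of circumradius 3.5 (constant along its height); the cylinder at (3.5, 1) is not intersected at this z (z outside [0, 14.5]); the cube at (5.5, 4) is present — its section is the full 17×28 rectangle; Taking the union: the 2 present regions are separate (no shared area or edge), so areas and boundary lengths simply add and each stays a separate island — 2 connected regions. The result has 2 disconnected regions.

2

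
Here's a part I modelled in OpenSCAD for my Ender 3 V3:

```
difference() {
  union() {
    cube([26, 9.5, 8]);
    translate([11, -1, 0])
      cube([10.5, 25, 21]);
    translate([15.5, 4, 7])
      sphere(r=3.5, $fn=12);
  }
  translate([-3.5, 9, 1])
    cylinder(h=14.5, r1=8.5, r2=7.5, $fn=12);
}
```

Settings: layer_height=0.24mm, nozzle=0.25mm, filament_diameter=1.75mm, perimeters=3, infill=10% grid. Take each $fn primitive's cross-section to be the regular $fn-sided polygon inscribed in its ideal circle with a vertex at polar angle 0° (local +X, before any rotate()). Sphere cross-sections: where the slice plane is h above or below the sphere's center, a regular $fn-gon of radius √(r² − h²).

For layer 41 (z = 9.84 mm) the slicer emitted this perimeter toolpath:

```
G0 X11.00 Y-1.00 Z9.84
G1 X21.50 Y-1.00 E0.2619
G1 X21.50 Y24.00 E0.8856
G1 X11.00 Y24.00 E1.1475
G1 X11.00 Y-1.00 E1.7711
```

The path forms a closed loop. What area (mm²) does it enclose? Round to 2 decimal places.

262.50 mm²

Apply the shoelace formula to the sequence of (X, Y) vertices; enclosed area = 262.50 mm².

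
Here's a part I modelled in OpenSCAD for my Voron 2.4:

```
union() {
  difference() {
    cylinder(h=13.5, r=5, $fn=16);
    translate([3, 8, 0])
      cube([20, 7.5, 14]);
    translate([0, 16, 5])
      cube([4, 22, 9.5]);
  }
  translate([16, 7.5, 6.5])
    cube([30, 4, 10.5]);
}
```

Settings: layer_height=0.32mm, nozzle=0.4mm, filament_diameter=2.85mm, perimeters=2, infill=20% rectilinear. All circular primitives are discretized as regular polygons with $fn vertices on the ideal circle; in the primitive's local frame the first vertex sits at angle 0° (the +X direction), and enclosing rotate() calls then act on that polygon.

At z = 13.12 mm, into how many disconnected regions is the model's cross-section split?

At z = 13.12 mm: the cylinder: section is a regular 16-gon, circumradius r=5; the cube at (3, 8) (footprint 20×7.5) is included at this height; the 4×22 cube at (0, 16) contributes its full rectangle; Taking the first minus the rest: starting from the r=5 cylinder, the 20×7.5 cube at (3, 8) misses the remaining region (no effect); the 4×22 cube at (0, 16) misses the remaining region (no effect) — 1 connected region; the cube at (16, 7.5) (footprint 30×4) is included at this height; Merging all regions: the 2 present regions are separate (no shared area or edge), so areas and boundary lengths simply add and each stays a separate island — 2 connected regions. The result has 2 disconnected regions.

2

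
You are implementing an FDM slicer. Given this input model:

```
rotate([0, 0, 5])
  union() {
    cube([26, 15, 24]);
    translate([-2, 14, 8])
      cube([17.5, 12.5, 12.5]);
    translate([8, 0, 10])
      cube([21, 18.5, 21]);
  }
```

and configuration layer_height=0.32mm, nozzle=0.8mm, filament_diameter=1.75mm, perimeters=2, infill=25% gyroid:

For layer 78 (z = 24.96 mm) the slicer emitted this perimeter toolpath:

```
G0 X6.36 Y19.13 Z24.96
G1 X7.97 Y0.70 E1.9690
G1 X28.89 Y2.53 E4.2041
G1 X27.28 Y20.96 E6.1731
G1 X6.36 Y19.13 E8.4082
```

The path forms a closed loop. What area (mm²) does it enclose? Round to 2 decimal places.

Apply the shoelace formula to the sequence of (X, Y) vertices; enclosed area = 388.50 mm².

388.50 mm²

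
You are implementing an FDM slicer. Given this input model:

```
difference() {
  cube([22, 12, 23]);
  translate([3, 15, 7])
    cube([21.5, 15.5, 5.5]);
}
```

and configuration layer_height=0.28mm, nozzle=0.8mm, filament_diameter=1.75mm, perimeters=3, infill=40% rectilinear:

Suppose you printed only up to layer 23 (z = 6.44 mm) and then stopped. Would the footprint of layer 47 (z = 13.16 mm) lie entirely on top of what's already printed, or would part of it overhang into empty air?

Compare the two slices. At z = 6.44: the 22×12 cube contributes its full rectangle (area 264.00 mm²); the cube at (3, 15) is not intersected at this z (z outside [7, 12.5]); Taking the first minus the rest: none of the subtracted shapes is present at this height, so the 22×12 cube is unchanged — area = 264.00 mm². At z = 13.16: the cube (footprint 22×12) is included at this height (area 264.00 mm²); the cube at (3, 15) is not intersected at this z (z outside [7, 12.5]); Taking the first minus the rest: none of the subtracted shapes is present at this height, so the 22×12 cube is unchanged — area = 264.00 mm². Checking containment: the cross-section at z = 13.16 is a subset of the cross-section at z = 6.44.

entirely on top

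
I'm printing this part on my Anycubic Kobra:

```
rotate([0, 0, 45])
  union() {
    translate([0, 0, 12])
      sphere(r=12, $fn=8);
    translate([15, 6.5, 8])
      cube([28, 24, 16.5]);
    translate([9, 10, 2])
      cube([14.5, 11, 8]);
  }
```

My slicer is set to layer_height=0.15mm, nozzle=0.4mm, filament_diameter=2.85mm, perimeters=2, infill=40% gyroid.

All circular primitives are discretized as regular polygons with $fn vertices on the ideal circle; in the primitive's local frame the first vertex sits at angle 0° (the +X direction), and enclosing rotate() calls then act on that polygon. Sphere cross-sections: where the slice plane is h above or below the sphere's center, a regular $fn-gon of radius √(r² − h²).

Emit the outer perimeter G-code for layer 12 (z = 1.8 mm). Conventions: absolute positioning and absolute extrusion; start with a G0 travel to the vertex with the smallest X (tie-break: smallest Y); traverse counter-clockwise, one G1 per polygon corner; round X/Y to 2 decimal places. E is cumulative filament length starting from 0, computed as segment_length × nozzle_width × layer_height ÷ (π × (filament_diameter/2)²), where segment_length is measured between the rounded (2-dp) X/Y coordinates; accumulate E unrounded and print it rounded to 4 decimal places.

G0 X-6.32 Y0.00 Z1.80
G1 X-4.47 Y-4.47 E0.0455
G1 X0.00 Y-6.32 E0.0910
G1 X4.47 Y-4.47 E0.1365
G1 X6.32 Y0.00 E0.1820
G1 X4.47 Y4.47 E0.2275
G1 X0.00 Y6.32 E0.2730
G1 X-4.47 Y4.47 E0.3185
G1 X-6.32 Y0.00 E0.3640

At z = 1.8 mm: the r=12 sphere contributes a regular 8-gon of circumradius √(12²−10.2²) = 6.321; the cube at (15, 6.5) is not intersected at this z (z outside [8, 24.5]); the cube at (9, 10) is not intersected at this z (z outside [2, 10]); Merging all regions: only the r=12 sphere is present, so the union is just that shape — 1 connected region; (whole slice rotated 45° about Z — lengths, areas and connectivity unchanged). The outline is a single polygon with 8 vertices. Extrusion per mm of travel: 0.4 × 0.15 / (π × 1.425²) = 0.009405. Accumulating E over each segment gives final E = 0.3640.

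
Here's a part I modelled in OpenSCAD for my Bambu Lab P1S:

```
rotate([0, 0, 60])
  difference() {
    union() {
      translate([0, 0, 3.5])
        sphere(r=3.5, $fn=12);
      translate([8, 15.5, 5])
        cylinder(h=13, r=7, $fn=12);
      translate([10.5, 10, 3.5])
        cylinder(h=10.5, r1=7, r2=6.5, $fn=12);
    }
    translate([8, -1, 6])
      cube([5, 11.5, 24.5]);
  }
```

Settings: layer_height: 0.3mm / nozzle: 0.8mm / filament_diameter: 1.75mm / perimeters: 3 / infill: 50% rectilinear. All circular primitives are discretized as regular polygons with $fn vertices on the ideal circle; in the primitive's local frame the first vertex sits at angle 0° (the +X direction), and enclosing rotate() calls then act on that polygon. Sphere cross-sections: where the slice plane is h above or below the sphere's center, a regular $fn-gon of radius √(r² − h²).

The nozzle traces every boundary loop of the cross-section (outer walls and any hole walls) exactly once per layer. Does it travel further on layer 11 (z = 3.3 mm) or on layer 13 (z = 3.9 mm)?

Layer 11 (z = 3.3): the sphere: section is a regular 12-gon, circumradius = √(r²−h²) = √(3.5²−0.2²) = 3.494 (perimeter = 2·12·3.494·sin(180°/12) = 21.71 mm); the cylinder at (8, 15.5) is not intersected at this z (z outside [5, 18]); the cone at (10.5, 10) is not intersected at this z (z outside [3.5, 14]); Merging all regions: only the r=3.5 sphere is present, so the union is just that shape — boundary = 21.71 mm; the cube at (8, -1) does not reach this height (z outside [6, 30.5]); After the difference (first − rest): none of the subtracted shapes is present at this height, so that combined region is unchanged — boundary = 21.71 mm; (rotated 60° about Z; rotation is an isometry so areas/perimeters/island counts are preserved). So its perimeter = 21.71 mm. Layer 13 (z = 3.9): the sphere: section is a regular 12-gon, circumradius = √(r²−h²) = √(3.5²−0.4²) = 3.477 (perimeter = 2·12·3.477·sin(180°/12) = 21.60 mm); the cylinder at (8, 15.5) is not intersected at this z (z outside [5, 18]); the cone at (10.5, 10) contributes a regular 12-gon of circumradius 6.981 (interpolated between r1=7 and r2=6.5 at t=0.038) (perimeter = 2·12·6.981·sin(180°/12) = 43.36 mm); Merging all regions: the 2 present regions are separate (no shared area or edge), so areas and boundary lengths simply add and each stays a separate island — boundary = 64.96 mm; the cube at (8, -1) does not reach this height (z outside [6, 30.5]); Subtracting the remaining from the first: none of the subtracted shapes is present at this height, so that combined region is unchanged — boundary = 64.96 mm; (whole slice rotated 60° about Z — lengths, areas and connectivity unchanged). So its perimeter = 64.96 mm. Layer 13 is larger (64.96 vs 21.71 mm).

layer 13 (z = 3.9 mm)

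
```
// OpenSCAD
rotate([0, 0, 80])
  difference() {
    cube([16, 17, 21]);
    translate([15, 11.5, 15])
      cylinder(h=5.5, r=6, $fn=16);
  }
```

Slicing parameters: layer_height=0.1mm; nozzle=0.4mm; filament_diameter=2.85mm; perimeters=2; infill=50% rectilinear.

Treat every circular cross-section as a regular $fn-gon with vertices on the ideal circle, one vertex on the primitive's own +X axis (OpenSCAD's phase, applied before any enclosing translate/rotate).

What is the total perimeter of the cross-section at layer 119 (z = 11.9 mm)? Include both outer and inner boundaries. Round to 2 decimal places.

66.00 mm

At z = 11.9 mm: the cube (footprint 16×17) is included at this height (perimeter 66.00 mm); the cylinder at (15, 11.5) does not reach this height (z outside [15, 20.5]); Subtracting the remaining from the first: none of the subtracted shapes is present at this height, so the 16×17 cube is unchanged — boundary = 66.00 mm; (whole slice rotated 80° about Z — lengths, areas and connectivity unchanged). Overall, the cross-section is a single solid region. Total boundary length (outer) = 66.00 mm.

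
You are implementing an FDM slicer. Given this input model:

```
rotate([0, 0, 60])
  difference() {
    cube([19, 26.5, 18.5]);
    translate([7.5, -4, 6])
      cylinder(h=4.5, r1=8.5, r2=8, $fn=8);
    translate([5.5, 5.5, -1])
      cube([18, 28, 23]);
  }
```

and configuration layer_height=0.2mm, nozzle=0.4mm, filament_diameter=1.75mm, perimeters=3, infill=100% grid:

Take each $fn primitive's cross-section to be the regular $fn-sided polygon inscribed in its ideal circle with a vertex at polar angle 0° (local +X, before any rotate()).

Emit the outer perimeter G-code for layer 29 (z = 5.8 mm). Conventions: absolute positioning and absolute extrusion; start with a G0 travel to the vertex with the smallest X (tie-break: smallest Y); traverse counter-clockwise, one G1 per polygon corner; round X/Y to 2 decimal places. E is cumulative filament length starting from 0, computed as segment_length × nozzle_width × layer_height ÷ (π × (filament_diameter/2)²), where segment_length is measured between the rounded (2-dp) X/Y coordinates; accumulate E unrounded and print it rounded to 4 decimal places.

At z = 5.8 mm: the cube (footprint 19×26.5) is included at this height; the cone at (7.5, -4) does not reach this height (z outside [6, 10.5]); the 18×28 cube at (5.5, 5.5) contributes its full rectangle; After the difference (first − rest): starting from the 19×26.5 cube, the 18×28 cube at (5.5, 5.5) partially overlaps it — only the 283.50 mm² overlap (of its 504.00 mm²) is removed, clipping the outline — 1 connected region; (whole slice rotated 60° about Z — lengths, areas and connectivity unchanged). The outline is a single polygon with 6 vertices. Extrusion per mm of travel: 0.4 × 0.2 / (π × 0.875²) = 0.033260. Accumulating E over each segment gives final E = 3.0264.

G0 X-22.95 Y13.25 Z5.80
G1 X0.00 Y0.00 E0.8814
G1 X9.50 Y16.45 E1.5132
G1 X4.74 Y19.20 E1.6961
G1 X-2.01 Y7.51 E2.1450
G1 X-20.20 Y18.01 E2.8436
G1 X-22.95 Y13.25 E3.0264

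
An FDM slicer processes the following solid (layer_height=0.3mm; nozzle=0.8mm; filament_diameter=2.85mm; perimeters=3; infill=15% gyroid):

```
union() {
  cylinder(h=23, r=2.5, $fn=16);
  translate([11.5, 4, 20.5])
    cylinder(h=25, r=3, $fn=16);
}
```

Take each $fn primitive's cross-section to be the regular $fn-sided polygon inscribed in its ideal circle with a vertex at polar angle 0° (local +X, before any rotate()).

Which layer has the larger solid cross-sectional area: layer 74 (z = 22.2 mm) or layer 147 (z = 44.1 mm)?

Layer 74 (z = 22.2): the cylinder: section is a regular 16-gon, circumradius r=2.5 (area = (16/2)·2.500²·sin(360°/16) = 19.13 mm²); the r=3 cylinder at (11.5, 4) contributes a regular 16-gon of circumradius 3 (area = (16/2)·3.000²·sin(360°/16) = 27.55 mm²); Combining (union): the 2 present regions are separate (no shared area or edge), so areas and boundary lengths simply add and each stays a separate island — area = 46.69 mm². So its area = 46.69 mm². Layer 147 (z = 44.1): the cylinder is absent (z outside [0, 23]); the cylinder at (11.5, 4): section is a regular 16-gon, circumradius r=3 (area = (16/2)·3.000²·sin(360°/16) = 27.55 mm²); Combining (union): only the r=3 cylinder at (11.5, 4) is present, so the union is just that shape — area = 27.55 mm². So its area = 27.55 mm². Layer 74 is larger (46.69 vs 27.55 mm²).

layer 74 (z = 22.2 mm)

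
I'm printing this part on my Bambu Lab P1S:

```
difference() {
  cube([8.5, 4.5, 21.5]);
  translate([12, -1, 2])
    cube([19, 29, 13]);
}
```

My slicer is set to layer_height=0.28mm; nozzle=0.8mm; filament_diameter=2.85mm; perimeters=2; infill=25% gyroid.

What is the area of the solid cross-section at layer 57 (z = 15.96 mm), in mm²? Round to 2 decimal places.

38.25 mm²

At z = 15.96 mm: the 8.5×4.5 cube contributes its full rectangle (area 38.25 mm²); the cube at (12, -1) is absent (z outside [2, 15]); Subtracting the remaining from the first: none of the subtracted shapes is present at this height, so the 8.5×4.5 cube is unchanged — area = 38.25 mm². Overall, the cross-section is a single solid region. Net area = 38.25 mm².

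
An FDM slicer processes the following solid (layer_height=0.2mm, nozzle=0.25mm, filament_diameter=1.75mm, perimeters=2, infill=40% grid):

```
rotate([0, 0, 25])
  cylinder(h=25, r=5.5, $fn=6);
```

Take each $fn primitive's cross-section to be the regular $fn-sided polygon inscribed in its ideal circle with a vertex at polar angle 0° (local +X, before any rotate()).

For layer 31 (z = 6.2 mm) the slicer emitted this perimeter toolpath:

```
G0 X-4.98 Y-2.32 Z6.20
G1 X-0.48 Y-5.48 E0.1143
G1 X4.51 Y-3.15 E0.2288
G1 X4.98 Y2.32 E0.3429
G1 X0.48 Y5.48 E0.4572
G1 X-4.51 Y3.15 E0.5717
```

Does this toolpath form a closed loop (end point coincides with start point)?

Start point (G0): (-4.98, -2.32). End point (last G1): the path does not return to the start — open.

no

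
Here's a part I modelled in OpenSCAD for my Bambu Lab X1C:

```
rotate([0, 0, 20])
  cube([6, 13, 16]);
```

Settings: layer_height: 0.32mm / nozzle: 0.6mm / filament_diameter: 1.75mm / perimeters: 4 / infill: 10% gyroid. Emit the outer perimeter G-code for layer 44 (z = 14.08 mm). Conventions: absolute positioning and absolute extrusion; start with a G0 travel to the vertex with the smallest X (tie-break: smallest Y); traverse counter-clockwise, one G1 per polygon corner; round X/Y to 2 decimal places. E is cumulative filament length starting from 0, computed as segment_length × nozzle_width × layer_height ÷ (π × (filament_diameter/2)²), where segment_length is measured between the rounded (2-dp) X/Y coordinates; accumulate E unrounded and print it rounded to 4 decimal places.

G0 X-4.45 Y12.22 Z14.08
G1 X0.00 Y0.00 E1.0381
G1 X5.64 Y2.05 E1.5171
G1 X1.19 Y14.27 E2.5553
G1 X-4.45 Y12.22 E3.0343

At z = 14.08 mm: the 6×13 cube contributes its full rectangle; (whole slice rotated 20° about Z — lengths, areas and connectivity unchanged). The outline is a single polygon with 4 vertices. Extrusion per mm of travel: 0.6 × 0.32 / (π × 0.875²) = 0.079824. Accumulating E over each segment gives final E = 3.0343.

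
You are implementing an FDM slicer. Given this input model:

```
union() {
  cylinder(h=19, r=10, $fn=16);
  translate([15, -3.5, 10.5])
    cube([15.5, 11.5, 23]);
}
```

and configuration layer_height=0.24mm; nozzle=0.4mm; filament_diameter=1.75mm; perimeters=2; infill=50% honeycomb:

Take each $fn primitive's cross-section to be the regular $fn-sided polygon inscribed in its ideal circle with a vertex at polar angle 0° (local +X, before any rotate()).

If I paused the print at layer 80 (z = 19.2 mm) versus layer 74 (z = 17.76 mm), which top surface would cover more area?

Layer 80 (z = 19.2): the cylinder does not reach this height (z outside [0, 19]); the 15.5×11.5 cube at (15, -3.5) contributes its full rectangle (area 178.25 mm²); Taking the union: only the 15.5×11.5 cube at (15, -3.5) is present, so the union is just that shape — area = 178.25 mm². So its area = 178.25 mm². Layer 74 (z = 17.76): the cylinder: section is a regular 16-gon, circumradius r=10 (area = (16/2)·10.000²·sin(360°/16) = 306.15 mm²); the 15.5×11.5 cube at (15, -3.5) contributes its full rectangle (area 178.25 mm²); Combining (union): the 2 present regions are separate (no shared area or edge), so areas and boundary lengths simply add and each stays a separate island — area = 484.40 mm². So its area = 484.40 mm². Layer 74 is larger (484.40 vs 178.25 mm²).

layer 74 (z = 17.76 mm)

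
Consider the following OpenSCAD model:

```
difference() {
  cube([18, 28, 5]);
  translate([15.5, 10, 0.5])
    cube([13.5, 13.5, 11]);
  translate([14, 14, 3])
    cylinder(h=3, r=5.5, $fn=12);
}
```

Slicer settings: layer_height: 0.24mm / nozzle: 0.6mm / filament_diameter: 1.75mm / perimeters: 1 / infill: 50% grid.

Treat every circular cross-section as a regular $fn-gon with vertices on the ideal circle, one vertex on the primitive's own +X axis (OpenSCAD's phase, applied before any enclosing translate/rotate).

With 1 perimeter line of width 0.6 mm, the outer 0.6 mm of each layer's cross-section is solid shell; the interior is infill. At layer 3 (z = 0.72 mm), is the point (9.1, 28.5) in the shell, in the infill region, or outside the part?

At z = 0.72 mm: the cube is present — its section is the full 18×28 rectangle; the cube at (15.5, 10) (footprint 13.5×13.5) is included at this height; the cylinder at (14, 14) does not reach this height (z outside [3, 6]); After the difference (first − rest): starting from the 18×28 cube, the 13.5×13.5 cube at (15.5, 10) partially overlaps it — only the 33.75 mm² overlap (of its 182.25 mm²) is removed, clipping the outline — 1 connected region. Overall, the cross-section is a single solid region. The nearest boundary edge runs (0.00, 28.00)→(18.00, 28.00); distance from the point to it = 0.50 mm. The point is not inside any of the regions above, so it lies outside the cross-section (0.50 mm from the nearest boundary).

outside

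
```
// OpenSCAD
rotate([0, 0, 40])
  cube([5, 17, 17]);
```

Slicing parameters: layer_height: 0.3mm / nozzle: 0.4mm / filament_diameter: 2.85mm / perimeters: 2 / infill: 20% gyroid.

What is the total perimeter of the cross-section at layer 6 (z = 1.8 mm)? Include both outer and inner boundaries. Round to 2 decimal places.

44.00 mm

At z = 1.8 mm: the cube is present — its section is the full 5×17 rectangle (perimeter 44.00 mm); (whole slice rotated 40° about Z — lengths, areas and connectivity unchanged). Overall, the cross-section is a single solid region. Total boundary length (outer) = 44.00 mm.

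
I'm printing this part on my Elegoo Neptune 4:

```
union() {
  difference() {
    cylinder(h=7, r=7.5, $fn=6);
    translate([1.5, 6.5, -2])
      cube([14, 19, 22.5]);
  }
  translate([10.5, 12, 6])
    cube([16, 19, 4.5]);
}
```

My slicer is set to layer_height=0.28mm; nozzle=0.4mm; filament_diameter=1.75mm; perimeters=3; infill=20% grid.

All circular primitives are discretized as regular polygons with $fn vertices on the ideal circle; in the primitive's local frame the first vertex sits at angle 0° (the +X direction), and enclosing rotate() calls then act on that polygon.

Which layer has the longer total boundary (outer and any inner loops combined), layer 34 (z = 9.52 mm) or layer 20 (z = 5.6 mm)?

layer 34 (z = 9.52 mm)

Layer 34 (z = 9.52): the cylinder is absent (z outside [0, 7]); the 14×19 cube at (1.5, 6.5) contributes its full rectangle (perimeter 66.00 mm); After the difference (first − rest): the first operand is absent here, so nothing remains; the cube at (10.5, 12) (footprint 16×19) is included at this height (perimeter 70.00 mm); Taking the union: only the 16×19 cube at (10.5, 12) is present, so the union is just that shape — boundary = 70.00 mm. So its perimeter = 70.00 mm. Layer 20 (z = 5.6): the cylinder: section is a regular 6-gon, circumradius r=7.5 (perimeter = 2·6·7.500·sin(180°/6) = 45.00 mm); the cube at (1.5, 6.5) is present — its section is the full 14×19 rectangle (perimeter 66.00 mm); Subtracting the remaining from the first: starting from the r=7.5 cylinder, the 14×19 cube at (1.5, 6.5) misses the remaining region (no effect) — boundary = 45.00 mm; the cube at (10.5, 12) does not reach this height (z outside [6, 10.5]); Taking the union: only the result so far is present, so the union is just that shape — boundary = 45.00 mm. So its perimeter = 45.00 mm. Layer 34 is larger (70.00 vs 45.00 mm).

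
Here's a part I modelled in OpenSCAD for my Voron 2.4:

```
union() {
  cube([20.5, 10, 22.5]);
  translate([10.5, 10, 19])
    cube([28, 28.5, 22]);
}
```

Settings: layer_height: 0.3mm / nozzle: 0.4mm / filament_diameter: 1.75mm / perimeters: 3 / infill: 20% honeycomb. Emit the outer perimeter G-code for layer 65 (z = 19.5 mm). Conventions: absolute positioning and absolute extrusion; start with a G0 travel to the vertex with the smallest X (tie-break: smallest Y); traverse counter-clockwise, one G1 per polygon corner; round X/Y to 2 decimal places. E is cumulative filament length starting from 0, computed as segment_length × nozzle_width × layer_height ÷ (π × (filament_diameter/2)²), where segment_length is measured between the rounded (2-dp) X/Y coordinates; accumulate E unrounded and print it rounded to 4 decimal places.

G0 X0.00 Y0.00 Z19.50
G1 X20.50 Y0.00 E1.0227
G1 X20.50 Y10.00 E1.5217
G1 X38.50 Y10.00 E2.4197
G1 X38.50 Y38.50 E3.8415
G1 X10.50 Y38.50 E5.2385
G1 X10.50 Y10.00 E6.6603
G1 X0.00 Y10.00 E7.1842
G1 X0.00 Y0.00 E7.6831

At z = 19.5 mm: the cube (footprint 20.5×10) is included at this height; the 28×28.5 cube at (10.5, 10) contributes its full rectangle; Combining (union): the 2 present regions share edge segments without overlapping in area, so areas simply add but the touching pieces fuse into one outline (the shared edge portions become interior and drop out of the boundary) — 1 connected region. The outline is a single polygon with 8 vertices. Extrusion per mm of travel: 0.4 × 0.3 / (π × 0.875²) = 0.049890. Accumulating E over each segment gives final E = 7.6831.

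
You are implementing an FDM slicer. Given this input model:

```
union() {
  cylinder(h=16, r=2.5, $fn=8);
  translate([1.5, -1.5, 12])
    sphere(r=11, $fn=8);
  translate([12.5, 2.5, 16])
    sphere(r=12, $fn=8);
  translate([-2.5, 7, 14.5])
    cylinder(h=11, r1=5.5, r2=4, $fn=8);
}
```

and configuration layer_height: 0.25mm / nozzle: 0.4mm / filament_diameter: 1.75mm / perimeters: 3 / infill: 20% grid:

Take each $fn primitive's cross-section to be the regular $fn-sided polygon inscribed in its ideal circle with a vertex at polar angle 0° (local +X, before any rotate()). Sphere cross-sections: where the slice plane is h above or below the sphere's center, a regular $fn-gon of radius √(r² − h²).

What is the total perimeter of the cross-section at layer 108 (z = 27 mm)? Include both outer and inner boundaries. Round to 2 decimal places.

29.36 mm

At z = 27 mm: the cylinder is not intersected at this z (z outside [0, 16]); the sphere at (1.5, -1.5) is not intersected at this z (|z−center|=15.000 > r=11); the r=12 sphere at (12.5, 2.5) slices to a regular 8-gon of circumradius 4.796 (√(r²−h²) with h=11 from center) (perimeter = 2·8·4.796·sin(180°/8) = 29.36 mm); the cone at (-2.5, 7) is not intersected at this z (z outside [14.5, 25.5]); Taking the union: only the r=12 sphere at (12.5, 2.5) is present, so the union is just that shape — boundary = 29.36 mm. Overall, the cross-section is a single solid region. Total boundary length (outer) = 29.36 mm.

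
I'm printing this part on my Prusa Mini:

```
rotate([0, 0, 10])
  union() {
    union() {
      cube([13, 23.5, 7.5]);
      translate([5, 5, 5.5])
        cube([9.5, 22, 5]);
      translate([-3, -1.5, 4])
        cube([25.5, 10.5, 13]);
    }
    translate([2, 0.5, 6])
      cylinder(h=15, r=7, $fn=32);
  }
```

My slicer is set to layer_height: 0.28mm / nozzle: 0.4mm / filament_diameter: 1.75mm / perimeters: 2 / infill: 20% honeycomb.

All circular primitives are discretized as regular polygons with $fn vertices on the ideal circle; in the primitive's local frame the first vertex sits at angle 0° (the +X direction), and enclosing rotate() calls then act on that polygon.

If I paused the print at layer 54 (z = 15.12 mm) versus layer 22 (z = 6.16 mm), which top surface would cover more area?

Layer 54 (z = 15.12): the cube is not intersected at this z (z outside [0, 7.5]); the cube at (5, 5) is not intersected at this z (z outside [5.5, 10.5]); the 25.5×10.5 cube at (-3, -1.5) contributes its full rectangle (area 267.75 mm²); Merging all regions: only the 25.5×10.5 cube at (-3, -1.5) is present, so the union is just that shape — area = 267.75 mm²; the cylinder at (2, 0.5): section is a regular 32-gon, circumradius r=7 (area = (32/2)·7.000²·sin(360°/32) = 152.95 mm²); Merging all regions: the regions partially overlap — summed areas 420.70 mm² minus the doubly-counted overlap 93.62 mm² gives 327.09 mm² — area = 327.09 mm²; (whole slice rotated 10° about Z — lengths, areas and connectivity unchanged). So its area = 327.09 mm². Layer 22 (z = 6.16): the 13×23.5 cube contributes its full rectangle (area 305.50 mm²); the 9.5×22 cube at (5, 5) contributes its full rectangle (area 209.00 mm²); the cube at (-3, -1.5) (footprint 25.5×10.5) is included at this height (area 267.75 mm²); Taking the union: the regions partially overlap — summed areas 782.25 mm² minus the doubly-counted overlap 271.00 mm² gives 511.25 mm² — area = 511.25 mm²; the cylinder at (2, 0.5): section is a regular 32-gon, circumradius r=7 (area = (32/2)·7.000²·sin(360°/32) = 152.95 mm²); Combining (union): the regions partially overlap — summed areas 664.20 mm² minus the doubly-counted overlap 93.62 mm² gives 570.59 mm² — area = 570.59 mm²; (rotated 10° about Z; rotation is an isometry so areas/perimeters/island counts are preserved). So its area = 570.59 mm². Layer 22 is larger (570.59 vs 327.09 mm²).

layer 22 (z = 6.16 mm)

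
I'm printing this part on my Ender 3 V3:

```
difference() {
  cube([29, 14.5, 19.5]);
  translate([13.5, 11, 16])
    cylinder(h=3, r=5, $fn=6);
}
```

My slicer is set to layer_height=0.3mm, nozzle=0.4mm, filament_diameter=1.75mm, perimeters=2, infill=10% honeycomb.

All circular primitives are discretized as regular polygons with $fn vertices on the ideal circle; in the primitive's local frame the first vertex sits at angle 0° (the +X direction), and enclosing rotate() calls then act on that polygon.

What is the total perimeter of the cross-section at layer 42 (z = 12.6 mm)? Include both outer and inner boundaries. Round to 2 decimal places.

87.00 mm

At z = 12.6 mm: the 29×14.5 cube contributes its full rectangle (perimeter 87.00 mm); the cylinder at (13.5, 11) does not reach this height (z outside [16, 19]); Taking the first minus the rest: none of the subtracted shapes is present at this height, so the 29×14.5 cube is unchanged — boundary = 87.00 mm. Overall, the cross-section is a single solid region. Total boundary length (outer) = 87.00 mm.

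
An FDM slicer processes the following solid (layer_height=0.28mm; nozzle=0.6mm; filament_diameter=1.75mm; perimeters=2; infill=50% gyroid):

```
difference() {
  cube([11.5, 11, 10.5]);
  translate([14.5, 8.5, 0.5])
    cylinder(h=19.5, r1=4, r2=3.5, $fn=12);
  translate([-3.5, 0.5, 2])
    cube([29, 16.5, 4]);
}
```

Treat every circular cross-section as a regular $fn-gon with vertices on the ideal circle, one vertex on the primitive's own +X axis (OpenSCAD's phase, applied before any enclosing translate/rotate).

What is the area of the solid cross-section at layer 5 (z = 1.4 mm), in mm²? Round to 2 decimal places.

123.48 mm²

At z = 1.4 mm: the cube is present — its section is the full 11.5×11 rectangle (area 126.50 mm²); the cone at (14.5, 8.5) contributes a regular 12-gon of circumradius 3.977 (interpolated between r1=4 and r2=3.5 at t=0.046) (area = (12/2)·3.977²·sin(360°/12) = 47.45 mm²); the cube at (-3.5, 0.5) is not intersected at this z (z outside [2, 6]); After the difference (first − rest): starting from the 11.5×11 cube (126.50 mm²), the cone at (14.5, 8.5) partially overlaps it — only the 3.02 mm² overlap (of its 47.45 mm²) is removed, clipping the outline — area = 123.48 mm². Overall, the cross-section is a single solid region. Net area = 123.48 mm².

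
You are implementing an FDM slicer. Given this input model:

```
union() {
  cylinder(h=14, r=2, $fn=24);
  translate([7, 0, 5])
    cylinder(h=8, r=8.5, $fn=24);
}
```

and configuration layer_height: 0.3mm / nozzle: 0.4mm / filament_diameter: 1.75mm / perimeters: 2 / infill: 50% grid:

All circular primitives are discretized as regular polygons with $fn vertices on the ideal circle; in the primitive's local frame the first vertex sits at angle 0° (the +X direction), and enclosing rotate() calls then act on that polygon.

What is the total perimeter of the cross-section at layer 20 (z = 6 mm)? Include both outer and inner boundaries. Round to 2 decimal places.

53.64 mm

At z = 6 mm: the cylinder: section is a regular 24-gon, circumradius r=2 (perimeter = 2·24·2.000·sin(180°/24) = 12.53 mm); the r=8.5 cylinder at (7, 0) gives a regular 24-gon of circumradius 8.5 (constant along its height) (perimeter = 2·24·8.500·sin(180°/24) = 53.25 mm); Taking the union: the regions partially overlap (shared area 11.29 mm²), so the edge portions inside another operand are dropped and the merged outline is re-measured after clipping — boundary = 53.64 mm. Overall, the cross-section is a single solid region. Total boundary length (outer) = 53.64 mm.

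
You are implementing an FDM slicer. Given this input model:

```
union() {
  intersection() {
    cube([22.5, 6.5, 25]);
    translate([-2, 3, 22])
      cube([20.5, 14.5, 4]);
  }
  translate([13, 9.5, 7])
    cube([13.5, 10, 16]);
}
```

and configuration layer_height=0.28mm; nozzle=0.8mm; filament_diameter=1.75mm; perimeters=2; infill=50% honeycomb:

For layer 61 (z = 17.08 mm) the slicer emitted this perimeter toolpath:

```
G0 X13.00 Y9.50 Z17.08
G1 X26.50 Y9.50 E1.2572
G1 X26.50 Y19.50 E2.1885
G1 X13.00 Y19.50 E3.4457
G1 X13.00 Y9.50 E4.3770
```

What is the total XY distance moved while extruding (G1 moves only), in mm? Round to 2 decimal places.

Sum the Euclidean lengths of each G1 segment: total = 47.00 mm.

47.00 mm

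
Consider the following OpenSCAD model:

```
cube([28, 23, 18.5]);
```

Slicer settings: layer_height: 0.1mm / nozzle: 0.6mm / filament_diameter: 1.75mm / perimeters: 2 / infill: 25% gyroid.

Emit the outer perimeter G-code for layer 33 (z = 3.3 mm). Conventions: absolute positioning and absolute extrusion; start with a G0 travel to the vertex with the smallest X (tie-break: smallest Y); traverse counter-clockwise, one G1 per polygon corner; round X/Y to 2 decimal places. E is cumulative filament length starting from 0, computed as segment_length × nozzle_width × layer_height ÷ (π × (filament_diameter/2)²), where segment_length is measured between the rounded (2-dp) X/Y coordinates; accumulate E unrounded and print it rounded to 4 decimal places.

At z = 3.3 mm: the 28×23 cube contributes its full rectangle. The outline is a single polygon with 4 vertices. Extrusion per mm of travel: 0.6 × 0.1 / (π × 0.875²) = 0.024945. Accumulating E over each segment gives final E = 2.5444.

G0 X0.00 Y0.00 Z3.30
G1 X28.00 Y0.00 E0.6985
G1 X28.00 Y23.00 E1.2722
G1 X0.00 Y23.00 E1.9707
G1 X0.00 Y0.00 E2.5444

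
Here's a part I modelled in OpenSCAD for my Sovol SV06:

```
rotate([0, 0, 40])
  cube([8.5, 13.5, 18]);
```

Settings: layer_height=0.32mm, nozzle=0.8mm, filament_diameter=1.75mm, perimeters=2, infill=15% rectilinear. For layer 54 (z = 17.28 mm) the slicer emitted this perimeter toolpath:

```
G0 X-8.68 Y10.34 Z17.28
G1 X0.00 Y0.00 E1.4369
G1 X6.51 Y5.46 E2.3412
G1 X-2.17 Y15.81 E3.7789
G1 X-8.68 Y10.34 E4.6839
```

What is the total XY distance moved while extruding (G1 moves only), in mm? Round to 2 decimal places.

Sum the Euclidean lengths of each G1 segment: total = 44.01 mm.

44.01 mm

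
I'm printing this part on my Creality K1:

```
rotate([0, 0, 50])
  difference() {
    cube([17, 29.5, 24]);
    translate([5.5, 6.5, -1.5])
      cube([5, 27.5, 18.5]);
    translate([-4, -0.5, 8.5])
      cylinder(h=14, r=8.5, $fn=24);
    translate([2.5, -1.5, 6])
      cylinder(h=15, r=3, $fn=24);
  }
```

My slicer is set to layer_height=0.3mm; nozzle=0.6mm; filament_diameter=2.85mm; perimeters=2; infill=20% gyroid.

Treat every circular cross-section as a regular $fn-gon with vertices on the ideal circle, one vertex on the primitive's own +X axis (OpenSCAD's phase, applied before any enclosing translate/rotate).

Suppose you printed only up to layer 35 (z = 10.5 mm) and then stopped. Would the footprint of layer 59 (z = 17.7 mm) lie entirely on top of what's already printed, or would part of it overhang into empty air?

part overhangs

Compare the two slices. At z = 10.5: the 17×29.5 cube contributes its full rectangle (area 501.50 mm²); the 5×27.5 cube at (5.5, 6.5) contributes its full rectangle (area 137.50 mm²); the r=8.5 cylinder at (-4, -0.5) contributes a regular 24-gon of circumradius 8.5 (area = (24/2)·8.500²·sin(360°/24) = 224.40 mm²); the r=3 cylinder at (2.5, -1.5) gives a regular 24-gon of circumradius 3 (constant along its height) (area = (24/2)·3.000²·sin(360°/24) = 27.95 mm²); Subtracting the remaining from the first: starting from the 17×29.5 cube (501.50 mm²), the 5×27.5 cube at (5.5, 6.5) partially overlaps it — only the 115.00 mm² overlap (of its 137.50 mm²) is removed, clipping the outline; the r=8.5 cylinder at (-4, -0.5) partially overlaps it — only the 21.38 mm² overlap (of its 224.40 mm²) is removed, clipping the outline; the r=3 cylinder at (2.5, -1.5) partially overlaps it — only the 0.32 mm² overlap (of its 27.95 mm²) is removed, clipping the outline — area = 364.80 mm²; (whole slice rotated 50° about Z — lengths, areas and connectivity unchanged). At z = 17.7: the cube is present — its section is the full 17×29.5 rectangle (area 501.50 mm²); the cube at (5.5, 6.5) is absent (z outside [-1.5, 17]); the r=8.5 cylinder at (-4, -0.5) gives a regular 24-gon of circumradius 8.5 (constant along its height) (area = (24/2)·8.500²·sin(360°/24) = 224.40 mm²); the r=3 cylinder at (2.5, -1.5) contributes a regular 24-gon of circumradius 3 (area = (24/2)·3.000²·sin(360°/24) = 27.95 mm²); After the difference (first − rest): starting from the 17×29.5 cube (501.50 mm²), the r=8.5 cylinder at (-4, -0.5) partially overlaps it — only the 21.38 mm² overlap (of its 224.40 mm²) is removed, clipping the outline; the r=3 cylinder at (2.5, -1.5) partially overlaps it — only the 0.32 mm² overlap (of its 27.95 mm²) is removed, clipping the outline — area = 479.80 mm²; (rotated 50° about Z; rotation is an isometry so areas/perimeters/island counts are preserved). Checking containment: at z = 17.7 the cross-section extends beyond the z = 10.5 cross-section by about 115.00 mm².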